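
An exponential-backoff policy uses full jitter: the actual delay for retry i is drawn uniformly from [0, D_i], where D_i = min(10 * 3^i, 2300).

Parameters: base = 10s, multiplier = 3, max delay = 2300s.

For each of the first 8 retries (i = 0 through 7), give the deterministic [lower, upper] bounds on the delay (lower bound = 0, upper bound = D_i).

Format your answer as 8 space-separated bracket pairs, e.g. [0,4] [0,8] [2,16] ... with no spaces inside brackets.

Computing bounds per retry:
  i=0: D_i=min(10*3^0,2300)=10, bounds=[0,10]
  i=1: D_i=min(10*3^1,2300)=30, bounds=[0,30]
  i=2: D_i=min(10*3^2,2300)=90, bounds=[0,90]
  i=3: D_i=min(10*3^3,2300)=270, bounds=[0,270]
  i=4: D_i=min(10*3^4,2300)=810, bounds=[0,810]
  i=5: D_i=min(10*3^5,2300)=2300, bounds=[0,2300]
  i=6: D_i=min(10*3^6,2300)=2300, bounds=[0,2300]
  i=7: D_i=min(10*3^7,2300)=2300, bounds=[0,2300]

Answer: [0,10] [0,30] [0,90] [0,270] [0,810] [0,2300] [0,2300] [0,2300]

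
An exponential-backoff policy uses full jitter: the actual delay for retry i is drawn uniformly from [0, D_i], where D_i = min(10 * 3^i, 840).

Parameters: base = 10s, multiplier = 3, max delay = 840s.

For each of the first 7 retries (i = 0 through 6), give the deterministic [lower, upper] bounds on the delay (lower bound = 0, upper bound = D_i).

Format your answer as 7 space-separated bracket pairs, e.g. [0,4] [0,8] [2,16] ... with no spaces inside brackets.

Answer: [0,10] [0,30] [0,90] [0,270] [0,810] [0,840] [0,840]

Derivation:
Computing bounds per retry:
  i=0: D_i=min(10*3^0,840)=10, bounds=[0,10]
  i=1: D_i=min(10*3^1,840)=30, bounds=[0,30]
  i=2: D_i=min(10*3^2,840)=90, bounds=[0,90]
  i=3: D_i=min(10*3^3,840)=270, bounds=[0,270]
  i=4: D_i=min(10*3^4,840)=810, bounds=[0,810]
  i=5: D_i=min(10*3^5,840)=840, bounds=[0,840]
  i=6: D_i=min(10*3^6,840)=840, bounds=[0,840]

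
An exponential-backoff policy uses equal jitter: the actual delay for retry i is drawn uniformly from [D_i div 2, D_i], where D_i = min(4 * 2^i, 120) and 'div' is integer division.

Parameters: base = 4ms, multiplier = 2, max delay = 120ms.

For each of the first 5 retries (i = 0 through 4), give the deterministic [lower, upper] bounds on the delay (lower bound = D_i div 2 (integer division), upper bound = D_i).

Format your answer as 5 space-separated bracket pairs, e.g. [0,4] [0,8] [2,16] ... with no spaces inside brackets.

Answer: [2,4] [4,8] [8,16] [16,32] [32,64]

Derivation:
Computing bounds per retry:
  i=0: D_i=min(4*2^0,120)=4, bounds=[2,4]
  i=1: D_i=min(4*2^1,120)=8, bounds=[4,8]
  i=2: D_i=min(4*2^2,120)=16, bounds=[8,16]
  i=3: D_i=min(4*2^3,120)=32, bounds=[16,32]
  i=4: D_i=min(4*2^4,120)=64, bounds=[32,64]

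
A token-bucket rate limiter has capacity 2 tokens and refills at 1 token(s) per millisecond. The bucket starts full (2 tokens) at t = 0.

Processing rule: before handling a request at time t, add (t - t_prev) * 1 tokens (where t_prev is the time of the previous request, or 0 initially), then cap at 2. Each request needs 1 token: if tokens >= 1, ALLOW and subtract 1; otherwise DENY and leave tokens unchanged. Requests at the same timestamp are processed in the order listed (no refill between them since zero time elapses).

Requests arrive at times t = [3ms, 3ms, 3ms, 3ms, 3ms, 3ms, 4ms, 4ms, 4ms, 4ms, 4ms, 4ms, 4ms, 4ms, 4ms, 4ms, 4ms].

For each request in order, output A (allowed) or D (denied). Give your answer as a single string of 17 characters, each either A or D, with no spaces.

Answer: AADDDDADDDDDDDDDD

Derivation:
Simulating step by step:
  req#1 t=3ms: ALLOW
  req#2 t=3ms: ALLOW
  req#3 t=3ms: DENY
  req#4 t=3ms: DENY
  req#5 t=3ms: DENY
  req#6 t=3ms: DENY
  req#7 t=4ms: ALLOW
  req#8 t=4ms: DENY
  req#9 t=4ms: DENY
  req#10 t=4ms: DENY
  req#11 t=4ms: DENY
  req#12 t=4ms: DENY
  req#13 t=4ms: DENY
  req#14 t=4ms: DENY
  req#15 t=4ms: DENY
  req#16 t=4ms: DENY
  req#17 t=4ms: DENY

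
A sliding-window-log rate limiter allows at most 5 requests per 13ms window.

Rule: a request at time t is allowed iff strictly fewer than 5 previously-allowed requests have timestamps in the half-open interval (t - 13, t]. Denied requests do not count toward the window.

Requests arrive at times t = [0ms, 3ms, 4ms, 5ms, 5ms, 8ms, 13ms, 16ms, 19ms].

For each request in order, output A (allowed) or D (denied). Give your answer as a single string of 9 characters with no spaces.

Answer: AAAAADAAA

Derivation:
Tracking allowed requests in the window:
  req#1 t=0ms: ALLOW
  req#2 t=3ms: ALLOW
  req#3 t=4ms: ALLOW
  req#4 t=5ms: ALLOW
  req#5 t=5ms: ALLOW
  req#6 t=8ms: DENY
  req#7 t=13ms: ALLOW
  req#8 t=16ms: ALLOW
  req#9 t=19ms: ALLOW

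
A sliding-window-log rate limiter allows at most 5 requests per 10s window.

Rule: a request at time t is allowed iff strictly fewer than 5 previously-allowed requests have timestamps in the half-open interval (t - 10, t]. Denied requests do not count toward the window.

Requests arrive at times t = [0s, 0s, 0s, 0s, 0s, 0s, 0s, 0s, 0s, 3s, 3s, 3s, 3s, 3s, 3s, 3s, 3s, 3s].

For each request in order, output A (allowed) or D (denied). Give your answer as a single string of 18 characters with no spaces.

Answer: AAAAADDDDDDDDDDDDD

Derivation:
Tracking allowed requests in the window:
  req#1 t=0s: ALLOW
  req#2 t=0s: ALLOW
  req#3 t=0s: ALLOW
  req#4 t=0s: ALLOW
  req#5 t=0s: ALLOW
  req#6 t=0s: DENY
  req#7 t=0s: DENY
  req#8 t=0s: DENY
  req#9 t=0s: DENY
  req#10 t=3s: DENY
  req#11 t=3s: DENY
  req#12 t=3s: DENY
  req#13 t=3s: DENY
  req#14 t=3s: DENY
  req#15 t=3s: DENY
  req#16 t=3s: DENY
  req#17 t=3s: DENY
  req#18 t=3s: DENY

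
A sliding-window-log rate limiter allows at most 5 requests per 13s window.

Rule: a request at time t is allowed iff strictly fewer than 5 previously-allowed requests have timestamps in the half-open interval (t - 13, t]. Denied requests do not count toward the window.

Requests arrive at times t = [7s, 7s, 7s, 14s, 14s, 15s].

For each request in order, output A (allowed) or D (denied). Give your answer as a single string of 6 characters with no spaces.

Tracking allowed requests in the window:
  req#1 t=7s: ALLOW
  req#2 t=7s: ALLOW
  req#3 t=7s: ALLOW
  req#4 t=14s: ALLOW
  req#5 t=14s: ALLOW
  req#6 t=15s: DENY

Answer: AAAAAD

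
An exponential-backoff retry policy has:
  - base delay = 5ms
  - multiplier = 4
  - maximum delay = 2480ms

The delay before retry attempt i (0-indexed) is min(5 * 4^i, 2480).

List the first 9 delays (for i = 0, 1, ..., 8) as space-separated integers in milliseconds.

Computing each delay:
  i=0: min(5*4^0, 2480) = 5
  i=1: min(5*4^1, 2480) = 20
  i=2: min(5*4^2, 2480) = 80
  i=3: min(5*4^3, 2480) = 320
  i=4: min(5*4^4, 2480) = 1280
  i=5: min(5*4^5, 2480) = 2480
  i=6: min(5*4^6, 2480) = 2480
  i=7: min(5*4^7, 2480) = 2480
  i=8: min(5*4^8, 2480) = 2480

Answer: 5 20 80 320 1280 2480 2480 2480 2480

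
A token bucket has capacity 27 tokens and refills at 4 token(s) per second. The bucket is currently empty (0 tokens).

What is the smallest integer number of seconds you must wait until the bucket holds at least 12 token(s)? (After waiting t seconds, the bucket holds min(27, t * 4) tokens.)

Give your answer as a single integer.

Need t * 4 >= 12, so t >= 12/4.
Smallest integer t = ceil(12/4) = 3.

Answer: 3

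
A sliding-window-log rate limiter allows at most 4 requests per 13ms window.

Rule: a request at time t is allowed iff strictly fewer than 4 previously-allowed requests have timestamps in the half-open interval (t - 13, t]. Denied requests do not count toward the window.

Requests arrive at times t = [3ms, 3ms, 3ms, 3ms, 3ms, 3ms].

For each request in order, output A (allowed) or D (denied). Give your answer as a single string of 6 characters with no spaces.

Tracking allowed requests in the window:
  req#1 t=3ms: ALLOW
  req#2 t=3ms: ALLOW
  req#3 t=3ms: ALLOW
  req#4 t=3ms: ALLOW
  req#5 t=3ms: DENY
  req#6 t=3ms: DENY

Answer: AAAADD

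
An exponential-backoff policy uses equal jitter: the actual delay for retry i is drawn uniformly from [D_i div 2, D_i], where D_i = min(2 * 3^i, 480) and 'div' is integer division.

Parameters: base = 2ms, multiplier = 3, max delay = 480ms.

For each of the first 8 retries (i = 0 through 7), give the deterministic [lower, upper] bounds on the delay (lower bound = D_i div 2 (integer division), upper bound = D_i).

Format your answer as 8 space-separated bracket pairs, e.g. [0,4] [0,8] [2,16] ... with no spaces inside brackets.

Answer: [1,2] [3,6] [9,18] [27,54] [81,162] [240,480] [240,480] [240,480]

Derivation:
Computing bounds per retry:
  i=0: D_i=min(2*3^0,480)=2, bounds=[1,2]
  i=1: D_i=min(2*3^1,480)=6, bounds=[3,6]
  i=2: D_i=min(2*3^2,480)=18, bounds=[9,18]
  i=3: D_i=min(2*3^3,480)=54, bounds=[27,54]
  i=4: D_i=min(2*3^4,480)=162, bounds=[81,162]
  i=5: D_i=min(2*3^5,480)=480, bounds=[240,480]
  i=6: D_i=min(2*3^6,480)=480, bounds=[240,480]
  i=7: D_i=min(2*3^7,480)=480, bounds=[240,480]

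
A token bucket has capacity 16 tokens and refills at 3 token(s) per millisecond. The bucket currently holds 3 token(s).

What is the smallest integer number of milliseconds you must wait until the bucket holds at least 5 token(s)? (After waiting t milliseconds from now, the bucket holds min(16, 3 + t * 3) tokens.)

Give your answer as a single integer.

Need 3 + t * 3 >= 5, so t >= 2/3.
Smallest integer t = ceil(2/3) = 1.

Answer: 1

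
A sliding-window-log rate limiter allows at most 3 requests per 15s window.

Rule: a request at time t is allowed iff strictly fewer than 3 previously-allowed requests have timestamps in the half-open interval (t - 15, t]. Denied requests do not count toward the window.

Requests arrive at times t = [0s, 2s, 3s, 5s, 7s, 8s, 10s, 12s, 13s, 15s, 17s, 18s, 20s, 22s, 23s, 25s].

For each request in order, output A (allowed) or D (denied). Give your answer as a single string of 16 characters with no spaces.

Answer: AAADDDDDDAAADDDD

Derivation:
Tracking allowed requests in the window:
  req#1 t=0s: ALLOW
  req#2 t=2s: ALLOW
  req#3 t=3s: ALLOW
  req#4 t=5s: DENY
  req#5 t=7s: DENY
  req#6 t=8s: DENY
  req#7 t=10s: DENY
  req#8 t=12s: DENY
  req#9 t=13s: DENY
  req#10 t=15s: ALLOW
  req#11 t=17s: ALLOW
  req#12 t=18s: ALLOW
  req#13 t=20s: DENY
  req#14 t=22s: DENY
  req#15 t=23s: DENY
  req#16 t=25s: DENY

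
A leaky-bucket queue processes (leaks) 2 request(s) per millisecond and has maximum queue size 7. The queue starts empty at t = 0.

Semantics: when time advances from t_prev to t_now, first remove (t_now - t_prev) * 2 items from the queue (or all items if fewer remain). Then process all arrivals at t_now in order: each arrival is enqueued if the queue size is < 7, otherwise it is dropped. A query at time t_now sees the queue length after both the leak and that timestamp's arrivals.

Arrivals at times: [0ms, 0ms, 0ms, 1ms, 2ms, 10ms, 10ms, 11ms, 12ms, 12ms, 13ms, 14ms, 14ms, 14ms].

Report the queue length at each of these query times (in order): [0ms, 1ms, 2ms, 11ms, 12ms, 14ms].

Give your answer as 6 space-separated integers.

Queue lengths at query times:
  query t=0ms: backlog = 3
  query t=1ms: backlog = 2
  query t=2ms: backlog = 1
  query t=11ms: backlog = 1
  query t=12ms: backlog = 2
  query t=14ms: backlog = 3

Answer: 3 2 1 1 2 3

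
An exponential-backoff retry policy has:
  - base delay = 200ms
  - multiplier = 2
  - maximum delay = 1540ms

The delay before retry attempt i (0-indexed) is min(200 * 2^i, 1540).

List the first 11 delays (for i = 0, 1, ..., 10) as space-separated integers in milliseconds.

Computing each delay:
  i=0: min(200*2^0, 1540) = 200
  i=1: min(200*2^1, 1540) = 400
  i=2: min(200*2^2, 1540) = 800
  i=3: min(200*2^3, 1540) = 1540
  i=4: min(200*2^4, 1540) = 1540
  i=5: min(200*2^5, 1540) = 1540
  i=6: min(200*2^6, 1540) = 1540
  i=7: min(200*2^7, 1540) = 1540
  i=8: min(200*2^8, 1540) = 1540
  i=9: min(200*2^9, 1540) = 1540
  i=10: min(200*2^10, 1540) = 1540

Answer: 200 400 800 1540 1540 1540 1540 1540 1540 1540 1540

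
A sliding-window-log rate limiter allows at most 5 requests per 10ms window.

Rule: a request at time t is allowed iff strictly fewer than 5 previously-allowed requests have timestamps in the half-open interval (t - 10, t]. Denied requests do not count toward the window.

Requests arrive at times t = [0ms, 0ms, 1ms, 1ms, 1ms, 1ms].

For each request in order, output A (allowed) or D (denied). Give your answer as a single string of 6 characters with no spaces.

Tracking allowed requests in the window:
  req#1 t=0ms: ALLOW
  req#2 t=0ms: ALLOW
  req#3 t=1ms: ALLOW
  req#4 t=1ms: ALLOW
  req#5 t=1ms: ALLOW
  req#6 t=1ms: DENY

Answer: AAAAAD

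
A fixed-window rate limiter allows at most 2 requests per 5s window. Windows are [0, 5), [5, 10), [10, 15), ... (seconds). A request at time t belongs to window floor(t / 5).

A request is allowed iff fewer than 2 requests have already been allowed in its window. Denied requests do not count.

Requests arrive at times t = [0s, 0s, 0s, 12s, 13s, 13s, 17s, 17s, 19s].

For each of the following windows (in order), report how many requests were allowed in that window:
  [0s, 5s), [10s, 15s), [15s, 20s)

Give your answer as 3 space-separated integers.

Processing requests:
  req#1 t=0s (window 0): ALLOW
  req#2 t=0s (window 0): ALLOW
  req#3 t=0s (window 0): DENY
  req#4 t=12s (window 2): ALLOW
  req#5 t=13s (window 2): ALLOW
  req#6 t=13s (window 2): DENY
  req#7 t=17s (window 3): ALLOW
  req#8 t=17s (window 3): ALLOW
  req#9 t=19s (window 3): DENY

Allowed counts by window: 2 2 2

Answer: 2 2 2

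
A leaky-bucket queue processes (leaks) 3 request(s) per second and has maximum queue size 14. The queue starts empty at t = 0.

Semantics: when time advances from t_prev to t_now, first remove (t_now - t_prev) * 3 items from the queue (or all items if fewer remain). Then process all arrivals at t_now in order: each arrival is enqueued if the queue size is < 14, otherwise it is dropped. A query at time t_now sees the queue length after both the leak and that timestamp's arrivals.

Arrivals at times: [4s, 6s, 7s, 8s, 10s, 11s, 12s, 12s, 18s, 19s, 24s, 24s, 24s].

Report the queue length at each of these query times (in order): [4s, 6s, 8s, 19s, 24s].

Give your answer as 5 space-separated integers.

Queue lengths at query times:
  query t=4s: backlog = 1
  query t=6s: backlog = 1
  query t=8s: backlog = 1
  query t=19s: backlog = 1
  query t=24s: backlog = 3

Answer: 1 1 1 1 3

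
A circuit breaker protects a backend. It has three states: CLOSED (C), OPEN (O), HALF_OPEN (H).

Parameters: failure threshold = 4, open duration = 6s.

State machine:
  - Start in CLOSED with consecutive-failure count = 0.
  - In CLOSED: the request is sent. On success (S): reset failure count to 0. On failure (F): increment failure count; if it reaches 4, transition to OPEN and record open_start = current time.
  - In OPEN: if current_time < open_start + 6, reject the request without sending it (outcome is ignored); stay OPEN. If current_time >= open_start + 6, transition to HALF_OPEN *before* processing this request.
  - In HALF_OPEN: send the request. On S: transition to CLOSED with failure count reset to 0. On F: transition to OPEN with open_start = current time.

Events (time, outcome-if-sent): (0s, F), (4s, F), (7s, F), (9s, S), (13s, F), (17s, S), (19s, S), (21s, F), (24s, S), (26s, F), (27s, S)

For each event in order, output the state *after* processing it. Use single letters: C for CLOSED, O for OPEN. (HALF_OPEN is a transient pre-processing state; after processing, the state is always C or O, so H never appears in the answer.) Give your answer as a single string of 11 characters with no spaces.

State after each event:
  event#1 t=0s outcome=F: state=CLOSED
  event#2 t=4s outcome=F: state=CLOSED
  event#3 t=7s outcome=F: state=CLOSED
  event#4 t=9s outcome=S: state=CLOSED
  event#5 t=13s outcome=F: state=CLOSED
  event#6 t=17s outcome=S: state=CLOSED
  event#7 t=19s outcome=S: state=CLOSED
  event#8 t=21s outcome=F: state=CLOSED
  event#9 t=24s outcome=S: state=CLOSED
  event#10 t=26s outcome=F: state=CLOSED
  event#11 t=27s outcome=S: state=CLOSED

Answer: CCCCCCCCCCC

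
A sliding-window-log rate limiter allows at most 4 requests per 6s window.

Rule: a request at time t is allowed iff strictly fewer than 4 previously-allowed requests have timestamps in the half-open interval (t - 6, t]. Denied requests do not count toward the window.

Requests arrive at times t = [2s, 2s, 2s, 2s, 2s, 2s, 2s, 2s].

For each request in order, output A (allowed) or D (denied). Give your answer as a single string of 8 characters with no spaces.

Answer: AAAADDDD

Derivation:
Tracking allowed requests in the window:
  req#1 t=2s: ALLOW
  req#2 t=2s: ALLOW
  req#3 t=2s: ALLOW
  req#4 t=2s: ALLOW
  req#5 t=2s: DENY
  req#6 t=2s: DENY
  req#7 t=2s: DENY
  req#8 t=2s: DENY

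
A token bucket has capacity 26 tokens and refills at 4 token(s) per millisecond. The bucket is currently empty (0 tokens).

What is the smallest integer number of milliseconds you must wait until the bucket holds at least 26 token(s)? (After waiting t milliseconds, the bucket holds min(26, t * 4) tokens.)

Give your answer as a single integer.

Answer: 7

Derivation:
Need t * 4 >= 26, so t >= 26/4.
Smallest integer t = ceil(26/4) = 7.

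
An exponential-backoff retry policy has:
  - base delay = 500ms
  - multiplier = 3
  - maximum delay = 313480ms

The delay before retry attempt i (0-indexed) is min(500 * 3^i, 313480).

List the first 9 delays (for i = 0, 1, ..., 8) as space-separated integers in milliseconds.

Answer: 500 1500 4500 13500 40500 121500 313480 313480 313480

Derivation:
Computing each delay:
  i=0: min(500*3^0, 313480) = 500
  i=1: min(500*3^1, 313480) = 1500
  i=2: min(500*3^2, 313480) = 4500
  i=3: min(500*3^3, 313480) = 13500
  i=4: min(500*3^4, 313480) = 40500
  i=5: min(500*3^5, 313480) = 121500
  i=6: min(500*3^6, 313480) = 313480
  i=7: min(500*3^7, 313480) = 313480
  i=8: min(500*3^8, 313480) = 313480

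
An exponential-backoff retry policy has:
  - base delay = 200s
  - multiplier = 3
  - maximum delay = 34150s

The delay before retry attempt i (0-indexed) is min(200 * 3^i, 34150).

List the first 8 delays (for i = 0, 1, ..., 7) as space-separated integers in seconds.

Computing each delay:
  i=0: min(200*3^0, 34150) = 200
  i=1: min(200*3^1, 34150) = 600
  i=2: min(200*3^2, 34150) = 1800
  i=3: min(200*3^3, 34150) = 5400
  i=4: min(200*3^4, 34150) = 16200
  i=5: min(200*3^5, 34150) = 34150
  i=6: min(200*3^6, 34150) = 34150
  i=7: min(200*3^7, 34150) = 34150

Answer: 200 600 1800 5400 16200 34150 34150 34150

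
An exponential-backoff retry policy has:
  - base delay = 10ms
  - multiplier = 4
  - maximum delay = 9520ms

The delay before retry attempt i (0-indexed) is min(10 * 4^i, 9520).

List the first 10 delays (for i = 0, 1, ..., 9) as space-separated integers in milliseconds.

Answer: 10 40 160 640 2560 9520 9520 9520 9520 9520

Derivation:
Computing each delay:
  i=0: min(10*4^0, 9520) = 10
  i=1: min(10*4^1, 9520) = 40
  i=2: min(10*4^2, 9520) = 160
  i=3: min(10*4^3, 9520) = 640
  i=4: min(10*4^4, 9520) = 2560
  i=5: min(10*4^5, 9520) = 9520
  i=6: min(10*4^6, 9520) = 9520
  i=7: min(10*4^7, 9520) = 9520
  i=8: min(10*4^8, 9520) = 9520
  i=9: min(10*4^9, 9520) = 9520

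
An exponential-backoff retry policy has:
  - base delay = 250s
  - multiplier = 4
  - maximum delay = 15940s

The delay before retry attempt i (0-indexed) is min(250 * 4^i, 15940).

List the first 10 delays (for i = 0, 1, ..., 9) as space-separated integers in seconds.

Computing each delay:
  i=0: min(250*4^0, 15940) = 250
  i=1: min(250*4^1, 15940) = 1000
  i=2: min(250*4^2, 15940) = 4000
  i=3: min(250*4^3, 15940) = 15940
  i=4: min(250*4^4, 15940) = 15940
  i=5: min(250*4^5, 15940) = 15940
  i=6: min(250*4^6, 15940) = 15940
  i=7: min(250*4^7, 15940) = 15940
  i=8: min(250*4^8, 15940) = 15940
  i=9: min(250*4^9, 15940) = 15940

Answer: 250 1000 4000 15940 15940 15940 15940 15940 15940 15940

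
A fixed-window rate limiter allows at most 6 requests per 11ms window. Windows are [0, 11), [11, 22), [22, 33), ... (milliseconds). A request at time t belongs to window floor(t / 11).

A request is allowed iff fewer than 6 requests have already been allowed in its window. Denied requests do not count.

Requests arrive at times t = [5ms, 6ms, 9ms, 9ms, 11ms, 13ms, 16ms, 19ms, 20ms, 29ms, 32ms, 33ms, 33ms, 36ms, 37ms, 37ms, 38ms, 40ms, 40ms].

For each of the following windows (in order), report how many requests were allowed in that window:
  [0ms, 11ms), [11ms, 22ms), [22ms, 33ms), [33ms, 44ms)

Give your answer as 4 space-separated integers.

Answer: 4 5 2 6

Derivation:
Processing requests:
  req#1 t=5ms (window 0): ALLOW
  req#2 t=6ms (window 0): ALLOW
  req#3 t=9ms (window 0): ALLOW
  req#4 t=9ms (window 0): ALLOW
  req#5 t=11ms (window 1): ALLOW
  req#6 t=13ms (window 1): ALLOW
  req#7 t=16ms (window 1): ALLOW
  req#8 t=19ms (window 1): ALLOW
  req#9 t=20ms (window 1): ALLOW
  req#10 t=29ms (window 2): ALLOW
  req#11 t=32ms (window 2): ALLOW
  req#12 t=33ms (window 3): ALLOW
  req#13 t=33ms (window 3): ALLOW
  req#14 t=36ms (window 3): ALLOW
  req#15 t=37ms (window 3): ALLOW
  req#16 t=37ms (window 3): ALLOW
  req#17 t=38ms (window 3): ALLOW
  req#18 t=40ms (window 3): DENY
  req#19 t=40ms (window 3): DENY

Allowed counts by window: 4 5 2 6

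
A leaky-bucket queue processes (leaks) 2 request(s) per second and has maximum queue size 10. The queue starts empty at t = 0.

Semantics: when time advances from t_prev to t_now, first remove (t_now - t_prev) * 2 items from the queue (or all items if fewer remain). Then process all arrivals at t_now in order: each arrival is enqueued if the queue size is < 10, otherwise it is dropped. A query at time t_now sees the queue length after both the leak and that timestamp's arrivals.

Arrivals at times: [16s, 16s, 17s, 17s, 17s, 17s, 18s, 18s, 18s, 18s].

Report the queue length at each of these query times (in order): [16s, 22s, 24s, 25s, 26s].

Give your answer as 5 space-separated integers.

Queue lengths at query times:
  query t=16s: backlog = 2
  query t=22s: backlog = 0
  query t=24s: backlog = 0
  query t=25s: backlog = 0
  query t=26s: backlog = 0

Answer: 2 0 0 0 0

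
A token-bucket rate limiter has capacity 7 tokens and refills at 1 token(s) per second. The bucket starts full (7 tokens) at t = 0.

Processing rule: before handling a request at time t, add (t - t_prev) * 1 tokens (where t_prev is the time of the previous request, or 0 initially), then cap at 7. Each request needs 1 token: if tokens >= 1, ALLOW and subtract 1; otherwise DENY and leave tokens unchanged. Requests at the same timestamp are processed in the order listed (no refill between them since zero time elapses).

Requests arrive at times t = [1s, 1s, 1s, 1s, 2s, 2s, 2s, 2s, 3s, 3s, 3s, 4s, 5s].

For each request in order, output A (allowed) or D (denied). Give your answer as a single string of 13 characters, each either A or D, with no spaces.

Simulating step by step:
  req#1 t=1s: ALLOW
  req#2 t=1s: ALLOW
  req#3 t=1s: ALLOW
  req#4 t=1s: ALLOW
  req#5 t=2s: ALLOW
  req#6 t=2s: ALLOW
  req#7 t=2s: ALLOW
  req#8 t=2s: ALLOW
  req#9 t=3s: ALLOW
  req#10 t=3s: DENY
  req#11 t=3s: DENY
  req#12 t=4s: ALLOW
  req#13 t=5s: ALLOW

Answer: AAAAAAAAADDAA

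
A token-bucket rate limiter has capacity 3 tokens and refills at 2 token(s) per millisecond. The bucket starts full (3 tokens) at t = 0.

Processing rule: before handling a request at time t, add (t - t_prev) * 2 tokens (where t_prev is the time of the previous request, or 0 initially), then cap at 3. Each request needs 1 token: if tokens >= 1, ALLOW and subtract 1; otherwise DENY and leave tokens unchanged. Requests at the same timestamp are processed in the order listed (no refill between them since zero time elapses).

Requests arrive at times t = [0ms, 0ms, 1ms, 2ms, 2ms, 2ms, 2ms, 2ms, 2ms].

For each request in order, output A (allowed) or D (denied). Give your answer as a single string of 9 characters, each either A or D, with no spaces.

Simulating step by step:
  req#1 t=0ms: ALLOW
  req#2 t=0ms: ALLOW
  req#3 t=1ms: ALLOW
  req#4 t=2ms: ALLOW
  req#5 t=2ms: ALLOW
  req#6 t=2ms: ALLOW
  req#7 t=2ms: DENY
  req#8 t=2ms: DENY
  req#9 t=2ms: DENY

Answer: AAAAAADDD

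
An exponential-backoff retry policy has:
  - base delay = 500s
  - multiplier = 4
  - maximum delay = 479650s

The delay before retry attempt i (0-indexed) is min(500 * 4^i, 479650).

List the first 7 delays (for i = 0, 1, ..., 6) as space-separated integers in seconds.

Computing each delay:
  i=0: min(500*4^0, 479650) = 500
  i=1: min(500*4^1, 479650) = 2000
  i=2: min(500*4^2, 479650) = 8000
  i=3: min(500*4^3, 479650) = 32000
  i=4: min(500*4^4, 479650) = 128000
  i=5: min(500*4^5, 479650) = 479650
  i=6: min(500*4^6, 479650) = 479650

Answer: 500 2000 8000 32000 128000 479650 479650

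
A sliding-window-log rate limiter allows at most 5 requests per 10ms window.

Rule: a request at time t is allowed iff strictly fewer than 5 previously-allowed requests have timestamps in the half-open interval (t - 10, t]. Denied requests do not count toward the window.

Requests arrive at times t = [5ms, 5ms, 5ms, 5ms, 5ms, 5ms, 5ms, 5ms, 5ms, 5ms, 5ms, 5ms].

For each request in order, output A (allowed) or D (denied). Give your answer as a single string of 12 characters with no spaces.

Tracking allowed requests in the window:
  req#1 t=5ms: ALLOW
  req#2 t=5ms: ALLOW
  req#3 t=5ms: ALLOW
  req#4 t=5ms: ALLOW
  req#5 t=5ms: ALLOW
  req#6 t=5ms: DENY
  req#7 t=5ms: DENY
  req#8 t=5ms: DENY
  req#9 t=5ms: DENY
  req#10 t=5ms: DENY
  req#11 t=5ms: DENY
  req#12 t=5ms: DENY

Answer: AAAAADDDDDDD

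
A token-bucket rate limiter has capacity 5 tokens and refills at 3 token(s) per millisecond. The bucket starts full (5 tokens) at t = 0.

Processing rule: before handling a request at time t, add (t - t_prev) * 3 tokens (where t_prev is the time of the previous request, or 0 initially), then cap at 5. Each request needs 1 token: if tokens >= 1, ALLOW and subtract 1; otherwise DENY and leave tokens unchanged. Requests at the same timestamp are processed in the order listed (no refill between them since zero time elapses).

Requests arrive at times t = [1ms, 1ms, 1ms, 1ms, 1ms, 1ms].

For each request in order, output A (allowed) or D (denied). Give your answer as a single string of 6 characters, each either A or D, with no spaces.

Simulating step by step:
  req#1 t=1ms: ALLOW
  req#2 t=1ms: ALLOW
  req#3 t=1ms: ALLOW
  req#4 t=1ms: ALLOW
  req#5 t=1ms: ALLOW
  req#6 t=1ms: DENY

Answer: AAAAAD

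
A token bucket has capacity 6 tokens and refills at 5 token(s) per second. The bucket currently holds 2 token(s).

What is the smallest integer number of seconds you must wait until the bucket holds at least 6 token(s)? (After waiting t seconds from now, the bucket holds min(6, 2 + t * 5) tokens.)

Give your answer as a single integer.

Need 2 + t * 5 >= 6, so t >= 4/5.
Smallest integer t = ceil(4/5) = 1.

Answer: 1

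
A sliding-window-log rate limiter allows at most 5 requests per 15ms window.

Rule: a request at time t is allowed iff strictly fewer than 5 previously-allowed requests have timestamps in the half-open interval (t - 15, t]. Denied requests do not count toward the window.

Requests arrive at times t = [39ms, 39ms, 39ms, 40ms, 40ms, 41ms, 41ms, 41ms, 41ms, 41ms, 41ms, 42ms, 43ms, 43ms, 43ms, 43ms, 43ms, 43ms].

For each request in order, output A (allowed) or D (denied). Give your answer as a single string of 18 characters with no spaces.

Answer: AAAAADDDDDDDDDDDDD

Derivation:
Tracking allowed requests in the window:
  req#1 t=39ms: ALLOW
  req#2 t=39ms: ALLOW
  req#3 t=39ms: ALLOW
  req#4 t=40ms: ALLOW
  req#5 t=40ms: ALLOW
  req#6 t=41ms: DENY
  req#7 t=41ms: DENY
  req#8 t=41ms: DENY
  req#9 t=41ms: DENY
  req#10 t=41ms: DENY
  req#11 t=41ms: DENY
  req#12 t=42ms: DENY
  req#13 t=43ms: DENY
  req#14 t=43ms: DENY
  req#15 t=43ms: DENY
  req#16 t=43ms: DENY
  req#17 t=43ms: DENY
  req#18 t=43ms: DENY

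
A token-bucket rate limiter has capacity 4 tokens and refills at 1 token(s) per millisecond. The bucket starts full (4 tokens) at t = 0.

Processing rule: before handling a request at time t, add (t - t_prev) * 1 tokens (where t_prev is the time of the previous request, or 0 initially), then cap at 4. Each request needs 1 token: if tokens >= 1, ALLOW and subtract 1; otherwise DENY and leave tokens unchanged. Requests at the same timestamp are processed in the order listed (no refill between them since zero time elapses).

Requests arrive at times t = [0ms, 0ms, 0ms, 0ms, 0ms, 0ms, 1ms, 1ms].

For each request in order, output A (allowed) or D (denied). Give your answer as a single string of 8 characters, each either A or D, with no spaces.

Answer: AAAADDAD

Derivation:
Simulating step by step:
  req#1 t=0ms: ALLOW
  req#2 t=0ms: ALLOW
  req#3 t=0ms: ALLOW
  req#4 t=0ms: ALLOW
  req#5 t=0ms: DENY
  req#6 t=0ms: DENY
  req#7 t=1ms: ALLOW
  req#8 t=1ms: DENY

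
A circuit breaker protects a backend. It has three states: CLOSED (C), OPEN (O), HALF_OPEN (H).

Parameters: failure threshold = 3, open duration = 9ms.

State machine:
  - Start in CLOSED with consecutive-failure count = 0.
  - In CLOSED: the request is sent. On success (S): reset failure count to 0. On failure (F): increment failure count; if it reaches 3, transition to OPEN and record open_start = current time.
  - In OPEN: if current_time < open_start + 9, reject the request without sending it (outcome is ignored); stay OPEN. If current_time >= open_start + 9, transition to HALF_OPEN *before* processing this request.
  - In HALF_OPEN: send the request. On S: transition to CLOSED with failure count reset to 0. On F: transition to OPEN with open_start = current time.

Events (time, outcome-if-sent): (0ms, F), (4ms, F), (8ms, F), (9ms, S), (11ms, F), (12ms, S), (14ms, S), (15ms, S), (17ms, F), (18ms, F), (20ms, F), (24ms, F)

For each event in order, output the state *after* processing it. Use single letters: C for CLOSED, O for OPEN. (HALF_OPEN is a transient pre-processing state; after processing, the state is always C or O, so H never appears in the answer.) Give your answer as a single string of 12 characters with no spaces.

Answer: CCOOOOOOOOOO

Derivation:
State after each event:
  event#1 t=0ms outcome=F: state=CLOSED
  event#2 t=4ms outcome=F: state=CLOSED
  event#3 t=8ms outcome=F: state=OPEN
  event#4 t=9ms outcome=S: state=OPEN
  event#5 t=11ms outcome=F: state=OPEN
  event#6 t=12ms outcome=S: state=OPEN
  event#7 t=14ms outcome=S: state=OPEN
  event#8 t=15ms outcome=S: state=OPEN
  event#9 t=17ms outcome=F: state=OPEN
  event#10 t=18ms outcome=F: state=OPEN
  event#11 t=20ms outcome=F: state=OPEN
  event#12 t=24ms outcome=F: state=OPEN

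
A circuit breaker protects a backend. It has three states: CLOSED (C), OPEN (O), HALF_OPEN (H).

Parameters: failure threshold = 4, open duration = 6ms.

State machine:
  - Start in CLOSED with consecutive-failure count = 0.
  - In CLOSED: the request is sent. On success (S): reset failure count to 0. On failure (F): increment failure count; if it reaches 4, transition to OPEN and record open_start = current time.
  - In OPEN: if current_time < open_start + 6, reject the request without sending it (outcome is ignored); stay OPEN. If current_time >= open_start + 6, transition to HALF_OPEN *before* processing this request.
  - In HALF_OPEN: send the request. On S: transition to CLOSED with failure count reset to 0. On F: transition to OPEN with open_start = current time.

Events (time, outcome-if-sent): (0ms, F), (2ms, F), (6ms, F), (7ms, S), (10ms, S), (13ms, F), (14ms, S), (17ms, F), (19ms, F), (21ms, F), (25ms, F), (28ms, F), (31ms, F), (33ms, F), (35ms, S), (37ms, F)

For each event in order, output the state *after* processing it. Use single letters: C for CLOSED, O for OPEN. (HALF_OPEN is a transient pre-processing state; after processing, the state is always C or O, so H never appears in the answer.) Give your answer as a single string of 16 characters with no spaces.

Answer: CCCCCCCCCCOOOOOO

Derivation:
State after each event:
  event#1 t=0ms outcome=F: state=CLOSED
  event#2 t=2ms outcome=F: state=CLOSED
  event#3 t=6ms outcome=F: state=CLOSED
  event#4 t=7ms outcome=S: state=CLOSED
  event#5 t=10ms outcome=S: state=CLOSED
  event#6 t=13ms outcome=F: state=CLOSED
  event#7 t=14ms outcome=S: state=CLOSED
  event#8 t=17ms outcome=F: state=CLOSED
  event#9 t=19ms outcome=F: state=CLOSED
  event#10 t=21ms outcome=F: state=CLOSED
  event#11 t=25ms outcome=F: state=OPEN
  event#12 t=28ms outcome=F: state=OPEN
  event#13 t=31ms outcome=F: state=OPEN
  event#14 t=33ms outcome=F: state=OPEN
  event#15 t=35ms outcome=S: state=OPEN
  event#16 t=37ms outcome=F: state=OPEN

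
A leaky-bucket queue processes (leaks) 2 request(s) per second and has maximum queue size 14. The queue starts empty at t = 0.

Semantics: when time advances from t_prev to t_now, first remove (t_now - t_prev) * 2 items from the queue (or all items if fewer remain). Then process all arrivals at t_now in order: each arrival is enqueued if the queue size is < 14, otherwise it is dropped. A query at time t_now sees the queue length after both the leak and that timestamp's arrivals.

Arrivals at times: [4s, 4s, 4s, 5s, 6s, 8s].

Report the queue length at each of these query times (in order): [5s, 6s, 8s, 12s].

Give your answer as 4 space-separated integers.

Queue lengths at query times:
  query t=5s: backlog = 2
  query t=6s: backlog = 1
  query t=8s: backlog = 1
  query t=12s: backlog = 0

Answer: 2 1 1 0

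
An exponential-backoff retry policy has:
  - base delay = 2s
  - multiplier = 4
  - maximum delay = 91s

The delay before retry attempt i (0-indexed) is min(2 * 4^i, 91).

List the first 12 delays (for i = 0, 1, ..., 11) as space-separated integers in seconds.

Answer: 2 8 32 91 91 91 91 91 91 91 91 91

Derivation:
Computing each delay:
  i=0: min(2*4^0, 91) = 2
  i=1: min(2*4^1, 91) = 8
  i=2: min(2*4^2, 91) = 32
  i=3: min(2*4^3, 91) = 91
  i=4: min(2*4^4, 91) = 91
  i=5: min(2*4^5, 91) = 91
  i=6: min(2*4^6, 91) = 91
  i=7: min(2*4^7, 91) = 91
  i=8: min(2*4^8, 91) = 91
  i=9: min(2*4^9, 91) = 91
  i=10: min(2*4^10, 91) = 91
  i=11: min(2*4^11, 91) = 91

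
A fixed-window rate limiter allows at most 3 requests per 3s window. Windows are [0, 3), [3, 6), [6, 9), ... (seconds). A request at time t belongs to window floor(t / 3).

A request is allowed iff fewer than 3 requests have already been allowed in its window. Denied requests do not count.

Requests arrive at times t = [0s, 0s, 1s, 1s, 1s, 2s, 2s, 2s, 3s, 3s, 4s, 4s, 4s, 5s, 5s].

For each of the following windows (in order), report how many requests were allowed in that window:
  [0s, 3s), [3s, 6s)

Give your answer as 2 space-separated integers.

Processing requests:
  req#1 t=0s (window 0): ALLOW
  req#2 t=0s (window 0): ALLOW
  req#3 t=1s (window 0): ALLOW
  req#4 t=1s (window 0): DENY
  req#5 t=1s (window 0): DENY
  req#6 t=2s (window 0): DENY
  req#7 t=2s (window 0): DENY
  req#8 t=2s (window 0): DENY
  req#9 t=3s (window 1): ALLOW
  req#10 t=3s (window 1): ALLOW
  req#11 t=4s (window 1): ALLOW
  req#12 t=4s (window 1): DENY
  req#13 t=4s (window 1): DENY
  req#14 t=5s (window 1): DENY
  req#15 t=5s (window 1): DENY

Allowed counts by window: 3 3

Answer: 3 3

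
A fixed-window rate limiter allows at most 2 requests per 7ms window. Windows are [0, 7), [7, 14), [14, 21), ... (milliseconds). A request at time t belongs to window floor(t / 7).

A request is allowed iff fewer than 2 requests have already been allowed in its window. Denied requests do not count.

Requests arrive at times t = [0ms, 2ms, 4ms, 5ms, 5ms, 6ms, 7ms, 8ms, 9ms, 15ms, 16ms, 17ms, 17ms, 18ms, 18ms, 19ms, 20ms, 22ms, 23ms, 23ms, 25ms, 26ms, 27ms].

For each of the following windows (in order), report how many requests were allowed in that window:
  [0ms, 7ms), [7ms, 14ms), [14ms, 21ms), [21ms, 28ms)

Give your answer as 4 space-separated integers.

Processing requests:
  req#1 t=0ms (window 0): ALLOW
  req#2 t=2ms (window 0): ALLOW
  req#3 t=4ms (window 0): DENY
  req#4 t=5ms (window 0): DENY
  req#5 t=5ms (window 0): DENY
  req#6 t=6ms (window 0): DENY
  req#7 t=7ms (window 1): ALLOW
  req#8 t=8ms (window 1): ALLOW
  req#9 t=9ms (window 1): DENY
  req#10 t=15ms (window 2): ALLOW
  req#11 t=16ms (window 2): ALLOW
  req#12 t=17ms (window 2): DENY
  req#13 t=17ms (window 2): DENY
  req#14 t=18ms (window 2): DENY
  req#15 t=18ms (window 2): DENY
  req#16 t=19ms (window 2): DENY
  req#17 t=20ms (window 2): DENY
  req#18 t=22ms (window 3): ALLOW
  req#19 t=23ms (window 3): ALLOW
  req#20 t=23ms (window 3): DENY
  req#21 t=25ms (window 3): DENY
  req#22 t=26ms (window 3): DENY
  req#23 t=27ms (window 3): DENY

Allowed counts by window: 2 2 2 2

Answer: 2 2 2 2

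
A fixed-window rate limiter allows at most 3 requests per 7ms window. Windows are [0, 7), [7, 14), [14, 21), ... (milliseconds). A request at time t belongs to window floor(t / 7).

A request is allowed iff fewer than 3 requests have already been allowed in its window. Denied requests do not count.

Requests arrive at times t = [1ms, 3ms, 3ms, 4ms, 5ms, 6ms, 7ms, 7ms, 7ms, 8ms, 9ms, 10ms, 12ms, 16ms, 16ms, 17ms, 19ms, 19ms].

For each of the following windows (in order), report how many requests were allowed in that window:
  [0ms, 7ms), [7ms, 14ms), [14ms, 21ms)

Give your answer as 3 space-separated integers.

Processing requests:
  req#1 t=1ms (window 0): ALLOW
  req#2 t=3ms (window 0): ALLOW
  req#3 t=3ms (window 0): ALLOW
  req#4 t=4ms (window 0): DENY
  req#5 t=5ms (window 0): DENY
  req#6 t=6ms (window 0): DENY
  req#7 t=7ms (window 1): ALLOW
  req#8 t=7ms (window 1): ALLOW
  req#9 t=7ms (window 1): ALLOW
  req#10 t=8ms (window 1): DENY
  req#11 t=9ms (window 1): DENY
  req#12 t=10ms (window 1): DENY
  req#13 t=12ms (window 1): DENY
  req#14 t=16ms (window 2): ALLOW
  req#15 t=16ms (window 2): ALLOW
  req#16 t=17ms (window 2): ALLOW
  req#17 t=19ms (window 2): DENY
  req#18 t=19ms (window 2): DENY

Allowed counts by window: 3 3 3

Answer: 3 3 3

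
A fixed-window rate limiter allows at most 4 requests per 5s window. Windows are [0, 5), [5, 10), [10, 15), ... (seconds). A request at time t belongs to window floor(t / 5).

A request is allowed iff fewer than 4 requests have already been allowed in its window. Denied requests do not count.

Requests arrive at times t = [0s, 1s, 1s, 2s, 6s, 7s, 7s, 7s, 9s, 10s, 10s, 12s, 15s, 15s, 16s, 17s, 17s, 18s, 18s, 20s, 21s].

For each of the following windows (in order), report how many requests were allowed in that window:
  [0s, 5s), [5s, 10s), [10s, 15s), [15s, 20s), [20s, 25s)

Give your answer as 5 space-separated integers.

Answer: 4 4 3 4 2

Derivation:
Processing requests:
  req#1 t=0s (window 0): ALLOW
  req#2 t=1s (window 0): ALLOW
  req#3 t=1s (window 0): ALLOW
  req#4 t=2s (window 0): ALLOW
  req#5 t=6s (window 1): ALLOW
  req#6 t=7s (window 1): ALLOW
  req#7 t=7s (window 1): ALLOW
  req#8 t=7s (window 1): ALLOW
  req#9 t=9s (window 1): DENY
  req#10 t=10s (window 2): ALLOW
  req#11 t=10s (window 2): ALLOW
  req#12 t=12s (window 2): ALLOW
  req#13 t=15s (window 3): ALLOW
  req#14 t=15s (window 3): ALLOW
  req#15 t=16s (window 3): ALLOW
  req#16 t=17s (window 3): ALLOW
  req#17 t=17s (window 3): DENY
  req#18 t=18s (window 3): DENY
  req#19 t=18s (window 3): DENY
  req#20 t=20s (window 4): ALLOW
  req#21 t=21s (window 4): ALLOW

Allowed counts by window: 4 4 3 4 2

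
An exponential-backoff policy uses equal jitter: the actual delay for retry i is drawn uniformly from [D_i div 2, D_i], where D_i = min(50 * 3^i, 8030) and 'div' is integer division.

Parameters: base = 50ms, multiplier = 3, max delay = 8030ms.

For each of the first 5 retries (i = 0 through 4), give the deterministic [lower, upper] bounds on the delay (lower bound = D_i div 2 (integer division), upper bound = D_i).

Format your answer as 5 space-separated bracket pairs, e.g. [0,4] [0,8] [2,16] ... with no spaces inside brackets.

Computing bounds per retry:
  i=0: D_i=min(50*3^0,8030)=50, bounds=[25,50]
  i=1: D_i=min(50*3^1,8030)=150, bounds=[75,150]
  i=2: D_i=min(50*3^2,8030)=450, bounds=[225,450]
  i=3: D_i=min(50*3^3,8030)=1350, bounds=[675,1350]
  i=4: D_i=min(50*3^4,8030)=4050, bounds=[2025,4050]

Answer: [25,50] [75,150] [225,450] [675,1350] [2025,4050]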